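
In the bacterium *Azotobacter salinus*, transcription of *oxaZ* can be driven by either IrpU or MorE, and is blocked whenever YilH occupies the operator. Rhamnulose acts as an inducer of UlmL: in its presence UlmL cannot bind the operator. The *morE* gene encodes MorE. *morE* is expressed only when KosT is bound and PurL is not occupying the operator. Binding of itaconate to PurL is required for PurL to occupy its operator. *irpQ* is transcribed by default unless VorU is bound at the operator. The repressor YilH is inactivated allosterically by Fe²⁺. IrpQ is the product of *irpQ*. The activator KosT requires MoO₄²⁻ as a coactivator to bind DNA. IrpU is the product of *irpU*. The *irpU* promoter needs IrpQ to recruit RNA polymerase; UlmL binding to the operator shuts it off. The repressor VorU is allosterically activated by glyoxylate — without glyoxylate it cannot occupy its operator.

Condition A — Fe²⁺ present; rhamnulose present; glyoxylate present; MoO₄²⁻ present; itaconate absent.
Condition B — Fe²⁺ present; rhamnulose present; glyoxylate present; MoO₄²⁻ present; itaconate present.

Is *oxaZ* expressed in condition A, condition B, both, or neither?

A only

Condition A:
Fe²⁺ is present, so YilH is inactive.
Rhamnulose is present, so UlmL is inactive.
Glyoxylate is present, so VorU is active.
With repressor VorU bound, *irpQ* is not transcribed.
So IrpQ is not produced.
Required activator IrpQ is absent, so *irpU* is not transcribed.
So IrpU is not produced.
MoO₄²⁻ is present, so KosT is active.
Itaconate is absent, so PurL is inactive.
No repressor is bound and KosT is active, so *morE* is transcribed.
So MorE is produced and active.
Activator MorE is present, so *oxaZ* is transcribed.
→ *oxaZ* is ON in A.
Condition B:
Fe²⁺ is present, so YilH is inactive.
Rhamnulose is present, so UlmL is inactive.
Glyoxylate is present, so VorU is active.
With repressor VorU bound, *irpQ* is not transcribed.
So IrpQ is not produced.
Required activator IrpQ is absent, so *irpU* is not transcribed.
So IrpU is not produced.
MoO₄²⁻ is present, so KosT is active.
Itaconate is present, so PurL is active.
With repressor PurL bound, *morE* is not transcribed.
So MorE is not produced.
No activator is available at the *oxaZ* promoter, so *oxaZ* is not transcribed.
→ *oxaZ* is OFF in B.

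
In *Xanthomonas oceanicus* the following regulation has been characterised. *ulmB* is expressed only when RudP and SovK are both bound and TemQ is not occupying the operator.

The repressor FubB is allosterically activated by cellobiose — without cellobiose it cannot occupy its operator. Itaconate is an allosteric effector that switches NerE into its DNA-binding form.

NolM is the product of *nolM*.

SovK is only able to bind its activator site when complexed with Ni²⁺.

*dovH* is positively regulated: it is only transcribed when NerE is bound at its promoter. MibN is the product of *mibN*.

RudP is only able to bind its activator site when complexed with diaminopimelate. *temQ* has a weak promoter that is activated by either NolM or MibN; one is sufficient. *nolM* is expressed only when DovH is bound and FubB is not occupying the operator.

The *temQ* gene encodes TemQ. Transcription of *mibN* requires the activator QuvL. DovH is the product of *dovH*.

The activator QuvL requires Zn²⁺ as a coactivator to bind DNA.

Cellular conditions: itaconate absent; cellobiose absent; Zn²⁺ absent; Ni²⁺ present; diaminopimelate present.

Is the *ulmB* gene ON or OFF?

Diaminopimelate is present, so RudP is active.
Itaconate is absent, so NerE is inactive.
Required activator NerE is absent, so *dovH* is not transcribed.
So DovH is not produced.
Cellobiose is absent, so FubB is inactive.
Required activator DovH is absent, so *nolM* is not transcribed.
So NolM is not produced.
Zn²⁺ is absent, so QuvL is inactive.
Required activator QuvL is absent, so *mibN* is not transcribed.
So MibN is not produced.
No activator is available at the *temQ* promoter, so *temQ* is not transcribed.
So TemQ is not produced.
Ni²⁺ is present, so SovK is active.
No repressor is bound and RudP and SovK are active, so *ulmB* is transcribed.

ON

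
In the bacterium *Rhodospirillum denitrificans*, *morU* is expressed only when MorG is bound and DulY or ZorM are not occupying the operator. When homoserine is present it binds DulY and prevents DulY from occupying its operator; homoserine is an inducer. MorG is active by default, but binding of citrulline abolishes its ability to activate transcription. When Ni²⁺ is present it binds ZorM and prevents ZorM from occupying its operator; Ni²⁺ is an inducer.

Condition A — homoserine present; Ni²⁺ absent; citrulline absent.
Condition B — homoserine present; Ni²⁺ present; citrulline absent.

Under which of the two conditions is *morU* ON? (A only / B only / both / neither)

Condition A:
Homoserine is present, so DulY is inactive.
Ni²⁺ is absent, so ZorM is active.
Citrulline is absent, so MorG is active.
With repressor ZorM bound, *morU* is not transcribed.
→ *morU* is OFF in A.
Condition B:
Homoserine is present, so DulY is inactive.
Ni²⁺ is present, so ZorM is inactive.
Citrulline is absent, so MorG is active.
No repressor is bound and MorG is active, so *morU* is transcribed.
→ *morU* is ON in B.

B only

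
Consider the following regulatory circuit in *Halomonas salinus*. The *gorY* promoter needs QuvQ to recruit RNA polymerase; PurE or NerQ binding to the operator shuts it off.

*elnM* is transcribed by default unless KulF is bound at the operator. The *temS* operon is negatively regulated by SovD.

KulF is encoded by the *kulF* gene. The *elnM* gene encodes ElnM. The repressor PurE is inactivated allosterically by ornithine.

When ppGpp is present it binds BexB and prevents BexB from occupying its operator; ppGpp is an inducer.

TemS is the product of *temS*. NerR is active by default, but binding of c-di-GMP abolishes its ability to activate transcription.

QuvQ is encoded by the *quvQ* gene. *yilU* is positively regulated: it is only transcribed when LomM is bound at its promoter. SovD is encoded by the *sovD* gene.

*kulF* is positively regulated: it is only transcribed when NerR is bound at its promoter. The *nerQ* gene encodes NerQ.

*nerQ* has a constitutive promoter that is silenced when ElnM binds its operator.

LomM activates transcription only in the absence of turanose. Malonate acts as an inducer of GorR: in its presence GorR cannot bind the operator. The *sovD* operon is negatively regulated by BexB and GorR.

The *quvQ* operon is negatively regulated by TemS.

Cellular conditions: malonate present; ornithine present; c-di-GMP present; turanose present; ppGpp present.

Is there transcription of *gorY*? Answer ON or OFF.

Ornithine is present, so PurE is inactive.
ppGpp is present, so BexB is inactive.
Malonate is present, so GorR is inactive.
With no repressor bound, *sovD* is transcribed.
So SovD is produced and active.
With repressor SovD bound, *temS* is not transcribed.
So TemS is not produced.
With no repressor bound, *quvQ* is transcribed.
So QuvQ is produced and active.
c-di-GMP is present, so NerR is inactive.
Required activator NerR is absent, so *kulF* is not transcribed.
So KulF is not produced.
With no repressor bound, *elnM* is transcribed.
So ElnM is produced and active.
With repressor ElnM bound, *nerQ* is not transcribed.
So NerQ is not produced.
No repressor is bound and QuvQ is active, so *gorY* is transcribed.

ON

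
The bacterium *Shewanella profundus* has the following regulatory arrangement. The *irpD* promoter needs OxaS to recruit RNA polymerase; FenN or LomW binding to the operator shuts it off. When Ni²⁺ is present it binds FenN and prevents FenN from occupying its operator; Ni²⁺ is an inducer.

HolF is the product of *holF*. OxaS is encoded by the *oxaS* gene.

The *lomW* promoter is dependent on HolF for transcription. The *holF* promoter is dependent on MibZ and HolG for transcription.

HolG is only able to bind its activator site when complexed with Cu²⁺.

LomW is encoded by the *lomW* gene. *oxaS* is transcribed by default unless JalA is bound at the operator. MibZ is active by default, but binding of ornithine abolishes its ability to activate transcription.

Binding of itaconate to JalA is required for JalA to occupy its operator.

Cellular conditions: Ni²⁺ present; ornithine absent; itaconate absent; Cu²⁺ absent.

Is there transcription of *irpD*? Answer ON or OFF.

Ni²⁺ is present, so FenN is inactive.
Itaconate is absent, so JalA is inactive.
With no repressor bound, *oxaS* is transcribed.
So OxaS is produced and active.
Ornithine is absent, so MibZ is active.
Cu²⁺ is absent, so HolG is inactive.
Required activator HolG is absent, so *holF* is not transcribed.
So HolF is not produced.
Required activator HolF is absent, so *lomW* is not transcribed.
So LomW is not produced.
No repressor is bound and OxaS is active, so *irpD* is transcribed.

ON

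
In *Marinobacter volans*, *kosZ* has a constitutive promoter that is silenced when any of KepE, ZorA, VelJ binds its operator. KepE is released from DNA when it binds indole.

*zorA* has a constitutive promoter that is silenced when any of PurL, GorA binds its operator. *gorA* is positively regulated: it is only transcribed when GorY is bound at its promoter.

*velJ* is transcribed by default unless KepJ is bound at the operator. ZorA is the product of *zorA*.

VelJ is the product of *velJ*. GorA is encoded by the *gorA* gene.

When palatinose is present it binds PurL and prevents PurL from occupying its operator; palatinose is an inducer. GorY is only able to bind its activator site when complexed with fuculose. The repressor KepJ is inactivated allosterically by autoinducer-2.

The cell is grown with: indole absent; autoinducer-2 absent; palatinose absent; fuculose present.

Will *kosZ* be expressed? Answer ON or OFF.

Indole is absent, so KepE is active.
Palatinose is absent, so PurL is active.
Fuculose is present, so GorY is active.
No repressor is bound and GorY is active, so *gorA* is transcribed.
So GorA is produced and active.
With repressor PurL bound, *zorA* is not transcribed.
So ZorA is not produced.
Autoinducer-2 is absent, so KepJ is active.
With repressor KepJ bound, *velJ* is not transcribed.
So VelJ is not produced.
With repressor KepE bound, *kosZ* is not transcribed.

OFF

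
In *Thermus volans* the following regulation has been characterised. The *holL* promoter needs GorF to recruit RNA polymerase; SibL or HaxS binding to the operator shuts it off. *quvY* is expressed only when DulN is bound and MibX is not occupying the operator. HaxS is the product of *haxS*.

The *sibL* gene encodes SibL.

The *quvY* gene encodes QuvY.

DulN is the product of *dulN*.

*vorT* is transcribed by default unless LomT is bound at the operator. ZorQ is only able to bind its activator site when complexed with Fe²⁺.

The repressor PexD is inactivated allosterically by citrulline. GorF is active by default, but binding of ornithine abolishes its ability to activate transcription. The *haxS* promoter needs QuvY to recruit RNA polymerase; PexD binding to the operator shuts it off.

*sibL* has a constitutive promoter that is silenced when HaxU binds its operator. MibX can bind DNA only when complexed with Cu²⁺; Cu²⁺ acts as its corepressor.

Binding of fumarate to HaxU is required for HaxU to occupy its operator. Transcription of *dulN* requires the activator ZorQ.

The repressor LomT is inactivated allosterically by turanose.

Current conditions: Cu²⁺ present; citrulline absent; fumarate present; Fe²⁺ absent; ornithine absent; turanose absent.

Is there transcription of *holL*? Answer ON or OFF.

ON

Fumarate is present, so HaxU is active.
With repressor HaxU bound, *sibL* is not transcribed.
So SibL is not produced.
Citrulline is absent, so PexD is active.
Cu²⁺ is present, so MibX is active.
Fe²⁺ is absent, so ZorQ is inactive.
Required activator ZorQ is absent, so *dulN* is not transcribed.
So DulN is not produced.
With repressor MibX bound, *quvY* is not transcribed.
So QuvY is not produced.
With repressor PexD bound, *haxS* is not transcribed.
So HaxS is not produced.
Ornithine is absent, so GorF is active.
No repressor is bound and GorF is active, so *holL* is transcribed.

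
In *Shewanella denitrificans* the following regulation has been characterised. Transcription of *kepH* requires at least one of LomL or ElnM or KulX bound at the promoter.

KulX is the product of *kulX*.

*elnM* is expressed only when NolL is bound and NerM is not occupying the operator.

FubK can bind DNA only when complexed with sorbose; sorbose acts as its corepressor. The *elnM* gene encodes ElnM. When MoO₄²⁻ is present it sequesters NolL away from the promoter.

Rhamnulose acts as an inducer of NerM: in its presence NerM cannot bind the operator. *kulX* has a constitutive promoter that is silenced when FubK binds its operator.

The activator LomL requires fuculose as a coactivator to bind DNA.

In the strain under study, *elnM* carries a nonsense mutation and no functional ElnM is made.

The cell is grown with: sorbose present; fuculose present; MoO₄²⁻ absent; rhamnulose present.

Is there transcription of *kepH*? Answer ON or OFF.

Fuculose is present, so LomL is active.
ElnM is non-functional in this strain, so it has no effect.
Sorbose is present, so FubK is active.
With repressor FubK bound, *kulX* is not transcribed.
So KulX is not produced.
Activator LomL is present, so *kepH* is transcribed.

ON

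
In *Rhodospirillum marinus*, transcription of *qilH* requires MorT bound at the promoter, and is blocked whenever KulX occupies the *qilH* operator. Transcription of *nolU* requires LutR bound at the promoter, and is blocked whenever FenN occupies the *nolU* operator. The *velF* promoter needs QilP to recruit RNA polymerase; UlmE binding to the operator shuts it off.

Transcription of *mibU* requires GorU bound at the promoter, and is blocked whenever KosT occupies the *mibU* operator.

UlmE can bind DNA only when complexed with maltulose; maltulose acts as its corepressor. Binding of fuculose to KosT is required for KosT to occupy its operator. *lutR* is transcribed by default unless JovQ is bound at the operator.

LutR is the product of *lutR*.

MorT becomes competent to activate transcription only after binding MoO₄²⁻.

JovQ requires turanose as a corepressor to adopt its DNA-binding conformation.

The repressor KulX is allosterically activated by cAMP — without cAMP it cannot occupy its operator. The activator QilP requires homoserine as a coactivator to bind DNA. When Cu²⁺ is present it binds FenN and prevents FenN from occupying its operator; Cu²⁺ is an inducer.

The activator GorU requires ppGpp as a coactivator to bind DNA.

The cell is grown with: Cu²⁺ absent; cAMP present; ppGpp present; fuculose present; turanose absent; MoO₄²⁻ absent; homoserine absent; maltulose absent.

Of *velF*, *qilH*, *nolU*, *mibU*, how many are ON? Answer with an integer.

Maltulose is absent, so UlmE is inactive.
Homoserine is absent, so QilP is inactive.
Required activator QilP is absent, so *velF* is not transcribed.
→ *velF* is OFF.
MoO₄²⁻ is absent, so MorT is inactive.
cAMP is present, so KulX is active.
With repressor KulX bound, *qilH* is not transcribed.
→ *qilH* is OFF.
Cu²⁺ is absent, so FenN is active.
Turanose is absent, so JovQ is inactive.
With no repressor bound, *lutR* is transcribed.
So LutR is produced and active.
With repressor FenN bound, *nolU* is not transcribed.
→ *nolU* is OFF.
ppGpp is present, so GorU is active.
Fuculose is present, so KosT is active.
With repressor KosT bound, *mibU* is not transcribed.
→ *mibU* is OFF.
0 of the 4 genes are transcribed.

0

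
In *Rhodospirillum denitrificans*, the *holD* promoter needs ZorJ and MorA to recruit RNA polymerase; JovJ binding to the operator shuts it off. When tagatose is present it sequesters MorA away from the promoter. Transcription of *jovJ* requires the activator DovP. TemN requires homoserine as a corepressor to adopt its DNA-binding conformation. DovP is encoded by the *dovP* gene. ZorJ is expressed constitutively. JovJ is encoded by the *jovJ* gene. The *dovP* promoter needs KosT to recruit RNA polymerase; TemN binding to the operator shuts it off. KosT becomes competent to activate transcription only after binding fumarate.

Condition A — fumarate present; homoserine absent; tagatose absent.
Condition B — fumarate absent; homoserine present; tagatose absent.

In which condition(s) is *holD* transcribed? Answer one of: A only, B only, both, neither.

B only

Condition A:
ZorJ is produced constitutively and is active.
Fumarate is present, so KosT is active.
Homoserine is absent, so TemN is inactive.
No repressor is bound and KosT is active, so *dovP* is transcribed.
So DovP is produced and active.
No repressor is bound and DovP is active, so *jovJ* is transcribed.
So JovJ is produced and active.
Tagatose is absent, so MorA is active.
With repressor JovJ bound, *holD* is not transcribed.
→ *holD* is OFF in A.
Condition B:
ZorJ is produced constitutively and is active.
Fumarate is absent, so KosT is inactive.
Homoserine is present, so TemN is active.
With repressor TemN bound, *dovP* is not transcribed.
So DovP is not produced.
Required activator DovP is absent, so *jovJ* is not transcribed.
So JovJ is not produced.
Tagatose is absent, so MorA is active.
No repressor is bound and ZorJ and MorA are active, so *holD* is transcribed.
→ *holD* is ON in B.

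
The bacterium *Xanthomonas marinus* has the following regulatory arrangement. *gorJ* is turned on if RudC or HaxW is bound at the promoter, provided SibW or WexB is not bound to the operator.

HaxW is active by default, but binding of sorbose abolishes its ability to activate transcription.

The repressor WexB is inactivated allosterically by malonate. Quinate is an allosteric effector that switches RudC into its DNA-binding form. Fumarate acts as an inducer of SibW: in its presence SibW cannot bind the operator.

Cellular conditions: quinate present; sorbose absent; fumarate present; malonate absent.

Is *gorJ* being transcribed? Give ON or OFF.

OFF

Fumarate is present, so SibW is inactive.
Malonate is absent, so WexB is active.
Quinate is present, so RudC is active.
Sorbose is absent, so HaxW is active.
With repressor WexB bound, *gorJ* is not transcribed.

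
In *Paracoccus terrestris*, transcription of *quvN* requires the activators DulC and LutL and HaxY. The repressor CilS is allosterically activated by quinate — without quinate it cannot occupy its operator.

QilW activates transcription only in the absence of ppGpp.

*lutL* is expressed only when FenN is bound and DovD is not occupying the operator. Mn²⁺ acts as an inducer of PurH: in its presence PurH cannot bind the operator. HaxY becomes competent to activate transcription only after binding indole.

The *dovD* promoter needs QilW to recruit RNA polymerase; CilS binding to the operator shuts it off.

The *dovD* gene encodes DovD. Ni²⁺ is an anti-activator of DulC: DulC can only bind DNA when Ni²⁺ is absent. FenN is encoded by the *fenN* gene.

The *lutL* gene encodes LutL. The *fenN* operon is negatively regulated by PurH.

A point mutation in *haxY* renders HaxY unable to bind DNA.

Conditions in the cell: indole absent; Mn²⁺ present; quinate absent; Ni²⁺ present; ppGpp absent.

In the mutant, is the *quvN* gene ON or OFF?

Ni²⁺ is present, so DulC is inactive.
ppGpp is absent, so QilW is active.
Quinate is absent, so CilS is inactive.
No repressor is bound and QilW is active, so *dovD* is transcribed.
So DovD is produced and active.
Mn²⁺ is present, so PurH is inactive.
With no repressor bound, *fenN* is transcribed.
So FenN is produced and active.
With repressor DovD bound, *lutL* is not transcribed.
So LutL is not produced.
HaxY is non-functional in this strain, so it has no effect.
Required activator DulC is absent, so *quvN* is not transcribed.

OFF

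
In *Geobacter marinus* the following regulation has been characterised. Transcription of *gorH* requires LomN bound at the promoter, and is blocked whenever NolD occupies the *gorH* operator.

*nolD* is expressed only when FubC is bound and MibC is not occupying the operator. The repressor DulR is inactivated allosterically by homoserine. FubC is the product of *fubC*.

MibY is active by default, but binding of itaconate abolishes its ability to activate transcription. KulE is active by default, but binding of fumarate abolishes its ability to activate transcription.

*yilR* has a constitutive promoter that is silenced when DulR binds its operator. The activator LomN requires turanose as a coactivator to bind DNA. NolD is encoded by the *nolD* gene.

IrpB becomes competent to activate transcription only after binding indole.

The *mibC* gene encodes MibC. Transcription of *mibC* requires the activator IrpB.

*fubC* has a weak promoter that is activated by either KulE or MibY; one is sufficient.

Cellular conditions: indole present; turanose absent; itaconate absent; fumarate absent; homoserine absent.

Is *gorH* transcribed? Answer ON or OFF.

Fumarate is absent, so KulE is active.
Itaconate is absent, so MibY is active.
Activator KulE is present, so *fubC* is transcribed.
So FubC is produced and active.
Indole is present, so IrpB is active.
No repressor is bound and IrpB is active, so *mibC* is transcribed.
So MibC is produced and active.
With repressor MibC bound, *nolD* is not transcribed.
So NolD is not produced.
Turanose is absent, so LomN is inactive.
Required activator LomN is absent, so *gorH* is not transcribed.

OFF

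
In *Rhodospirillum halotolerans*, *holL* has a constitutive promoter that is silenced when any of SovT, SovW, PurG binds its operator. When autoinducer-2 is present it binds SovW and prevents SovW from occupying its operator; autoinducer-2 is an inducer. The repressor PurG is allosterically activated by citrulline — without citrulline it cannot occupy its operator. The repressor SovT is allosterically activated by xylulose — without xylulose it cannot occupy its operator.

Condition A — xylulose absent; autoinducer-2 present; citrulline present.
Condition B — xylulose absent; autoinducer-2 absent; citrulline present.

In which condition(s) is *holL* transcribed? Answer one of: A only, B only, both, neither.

neither

Condition A:
Xylulose is absent, so SovT is inactive.
Autoinducer-2 is present, so SovW is inactive.
Citrulline is present, so PurG is active.
With repressor PurG bound, *holL* is not transcribed.
→ *holL* is OFF in A.
Condition B:
Xylulose is absent, so SovT is inactive.
Autoinducer-2 is absent, so SovW is active.
Citrulline is present, so PurG is active.
With repressor SovW bound, *holL* is not transcribed.
→ *holL* is OFF in B.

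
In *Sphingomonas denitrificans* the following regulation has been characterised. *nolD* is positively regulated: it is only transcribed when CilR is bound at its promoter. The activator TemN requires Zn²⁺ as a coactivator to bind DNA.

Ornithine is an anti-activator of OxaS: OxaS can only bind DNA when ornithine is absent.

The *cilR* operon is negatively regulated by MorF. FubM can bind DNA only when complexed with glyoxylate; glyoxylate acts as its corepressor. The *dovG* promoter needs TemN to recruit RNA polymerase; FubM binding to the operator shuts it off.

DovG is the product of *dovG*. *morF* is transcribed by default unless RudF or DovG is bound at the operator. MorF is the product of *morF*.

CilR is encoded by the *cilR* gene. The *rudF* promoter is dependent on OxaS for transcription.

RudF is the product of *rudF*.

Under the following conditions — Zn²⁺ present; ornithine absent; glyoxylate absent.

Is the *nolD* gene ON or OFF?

Ornithine is absent, so OxaS is active.
No repressor is bound and OxaS is active, so *rudF* is transcribed.
So RudF is produced and active.
Glyoxylate is absent, so FubM is inactive.
Zn²⁺ is present, so TemN is active.
No repressor is bound and TemN is active, so *dovG* is transcribed.
So DovG is produced and active.
With repressor RudF bound, *morF* is not transcribed.
So MorF is not produced.
With no repressor bound, *cilR* is transcribed.
So CilR is produced and active.
No repressor is bound and CilR is active, so *nolD* is transcribed.

ON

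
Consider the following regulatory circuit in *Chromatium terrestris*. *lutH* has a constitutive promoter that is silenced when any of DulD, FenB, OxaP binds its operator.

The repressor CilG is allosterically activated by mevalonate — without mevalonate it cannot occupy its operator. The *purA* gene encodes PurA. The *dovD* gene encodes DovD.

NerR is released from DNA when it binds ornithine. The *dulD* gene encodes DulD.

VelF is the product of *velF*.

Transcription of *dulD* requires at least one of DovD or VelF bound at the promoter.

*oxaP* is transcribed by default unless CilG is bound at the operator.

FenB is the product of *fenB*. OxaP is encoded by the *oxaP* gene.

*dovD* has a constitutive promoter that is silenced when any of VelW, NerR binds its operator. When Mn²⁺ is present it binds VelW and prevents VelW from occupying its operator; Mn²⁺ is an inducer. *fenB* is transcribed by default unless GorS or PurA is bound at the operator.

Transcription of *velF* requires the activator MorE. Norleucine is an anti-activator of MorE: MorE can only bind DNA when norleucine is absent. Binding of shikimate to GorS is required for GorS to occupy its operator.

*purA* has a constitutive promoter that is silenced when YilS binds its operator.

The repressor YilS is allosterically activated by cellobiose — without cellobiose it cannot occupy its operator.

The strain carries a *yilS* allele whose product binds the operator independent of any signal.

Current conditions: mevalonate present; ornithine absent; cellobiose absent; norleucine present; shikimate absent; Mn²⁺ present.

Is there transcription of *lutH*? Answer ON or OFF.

Mn²⁺ is present, so VelW is inactive.
Ornithine is absent, so NerR is active.
With repressor NerR bound, *dovD* is not transcribed.
So DovD is not produced.
Norleucine is present, so MorE is inactive.
Required activator MorE is absent, so *velF* is not transcribed.
So VelF is not produced.
No activator is available at the *dulD* promoter, so *dulD* is not transcribed.
So DulD is not produced.
Shikimate is absent, so GorS is inactive.
YilS is constitutively active in this strain.
With repressor YilS bound, *purA* is not transcribed.
So PurA is not produced.
With no repressor bound, *fenB* is transcribed.
So FenB is produced and active.
Mevalonate is present, so CilG is active.
With repressor CilG bound, *oxaP* is not transcribed.
So OxaP is not produced.
With repressor FenB bound, *lutH* is not transcribed.

OFF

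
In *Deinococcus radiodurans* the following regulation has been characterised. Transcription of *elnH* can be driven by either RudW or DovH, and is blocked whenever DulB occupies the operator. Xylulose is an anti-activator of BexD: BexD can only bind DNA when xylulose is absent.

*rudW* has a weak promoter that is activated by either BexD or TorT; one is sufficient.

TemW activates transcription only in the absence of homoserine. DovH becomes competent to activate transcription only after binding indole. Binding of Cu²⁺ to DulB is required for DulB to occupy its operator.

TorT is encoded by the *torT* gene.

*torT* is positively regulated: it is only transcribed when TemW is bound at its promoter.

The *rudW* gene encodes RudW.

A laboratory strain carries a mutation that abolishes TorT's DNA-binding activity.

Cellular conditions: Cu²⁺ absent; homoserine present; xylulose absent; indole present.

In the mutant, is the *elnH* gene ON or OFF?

ON

Cu²⁺ is absent, so DulB is inactive.
Xylulose is absent, so BexD is active.
TorT is non-functional in this strain, so it has no effect.
Activator BexD is present, so *rudW* is transcribed.
So RudW is produced and active.
Indole is present, so DovH is active.
Activator RudW is present, so *elnH* is transcribed.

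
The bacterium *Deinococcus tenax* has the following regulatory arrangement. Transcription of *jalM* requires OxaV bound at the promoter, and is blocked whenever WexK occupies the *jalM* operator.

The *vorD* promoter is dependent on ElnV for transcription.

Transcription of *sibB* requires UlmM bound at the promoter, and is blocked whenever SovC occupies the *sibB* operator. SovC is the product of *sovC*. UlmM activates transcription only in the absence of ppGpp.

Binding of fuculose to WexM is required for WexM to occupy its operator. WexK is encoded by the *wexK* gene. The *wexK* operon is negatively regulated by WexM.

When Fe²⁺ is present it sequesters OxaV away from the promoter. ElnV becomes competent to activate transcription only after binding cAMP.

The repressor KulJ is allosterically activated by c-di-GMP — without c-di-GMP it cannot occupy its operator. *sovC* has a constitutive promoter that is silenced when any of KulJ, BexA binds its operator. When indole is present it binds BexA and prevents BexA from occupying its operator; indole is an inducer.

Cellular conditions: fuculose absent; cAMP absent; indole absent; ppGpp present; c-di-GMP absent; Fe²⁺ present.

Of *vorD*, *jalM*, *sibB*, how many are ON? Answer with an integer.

cAMP is absent, so ElnV is inactive.
Required activator ElnV is absent, so *vorD* is not transcribed.
→ *vorD* is OFF.
Fuculose is absent, so WexM is inactive.
With no repressor bound, *wexK* is transcribed.
So WexK is produced and active.
Fe²⁺ is present, so OxaV is inactive.
With repressor WexK bound, *jalM* is not transcribed.
→ *jalM* is OFF.
c-di-GMP is absent, so KulJ is inactive.
Indole is absent, so BexA is active.
With repressor BexA bound, *sovC* is not transcribed.
So SovC is not produced.
ppGpp is present, so UlmM is inactive.
Required activator UlmM is absent, so *sibB* is not transcribed.
→ *sibB* is OFF.
0 of the 3 genes are transcribed.

0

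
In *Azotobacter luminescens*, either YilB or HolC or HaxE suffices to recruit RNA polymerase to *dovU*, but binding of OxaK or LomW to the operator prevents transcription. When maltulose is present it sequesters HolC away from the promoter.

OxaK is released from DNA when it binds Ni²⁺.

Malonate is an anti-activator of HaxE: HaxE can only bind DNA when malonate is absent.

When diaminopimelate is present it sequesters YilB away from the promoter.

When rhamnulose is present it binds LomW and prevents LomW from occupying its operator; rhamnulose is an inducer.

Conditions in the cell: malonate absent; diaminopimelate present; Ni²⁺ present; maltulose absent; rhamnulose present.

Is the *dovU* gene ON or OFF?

ON

Diaminopimelate is present, so YilB is inactive.
Maltulose is absent, so HolC is active.
Ni²⁺ is present, so OxaK is inactive.
Rhamnulose is present, so LomW is inactive.
Malonate is absent, so HaxE is active.
Activator HolC is present, so *dovU* is transcribed.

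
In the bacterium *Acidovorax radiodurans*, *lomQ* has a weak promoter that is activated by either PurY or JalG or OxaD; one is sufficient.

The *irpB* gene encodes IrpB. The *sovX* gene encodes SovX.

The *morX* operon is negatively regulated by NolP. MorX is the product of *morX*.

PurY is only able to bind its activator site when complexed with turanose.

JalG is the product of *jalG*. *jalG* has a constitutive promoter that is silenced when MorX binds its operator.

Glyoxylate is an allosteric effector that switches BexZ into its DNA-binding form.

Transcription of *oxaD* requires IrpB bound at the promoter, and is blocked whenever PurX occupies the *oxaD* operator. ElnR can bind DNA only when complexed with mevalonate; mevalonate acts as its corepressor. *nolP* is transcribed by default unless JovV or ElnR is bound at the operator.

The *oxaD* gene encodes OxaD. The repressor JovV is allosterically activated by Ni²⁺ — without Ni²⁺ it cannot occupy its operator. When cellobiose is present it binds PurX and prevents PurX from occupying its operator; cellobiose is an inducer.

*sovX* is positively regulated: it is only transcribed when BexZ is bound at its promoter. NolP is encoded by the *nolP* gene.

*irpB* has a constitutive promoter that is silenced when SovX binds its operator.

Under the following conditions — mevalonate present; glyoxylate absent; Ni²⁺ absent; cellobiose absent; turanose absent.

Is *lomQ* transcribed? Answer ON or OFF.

Turanose is absent, so PurY is inactive.
Ni²⁺ is absent, so JovV is inactive.
Mevalonate is present, so ElnR is active.
With repressor ElnR bound, *nolP* is not transcribed.
So NolP is not produced.
With no repressor bound, *morX* is transcribed.
So MorX is produced and active.
With repressor MorX bound, *jalG* is not transcribed.
So JalG is not produced.
Cellobiose is absent, so PurX is active.
Glyoxylate is absent, so BexZ is inactive.
Required activator BexZ is absent, so *sovX* is not transcribed.
So SovX is not produced.
With no repressor bound, *irpB* is transcribed.
So IrpB is produced and active.
With repressor PurX bound, *oxaD* is not transcribed.
So OxaD is not produced.
No activator is available at the *lomQ* promoter, so *lomQ* is not transcribed.

OFF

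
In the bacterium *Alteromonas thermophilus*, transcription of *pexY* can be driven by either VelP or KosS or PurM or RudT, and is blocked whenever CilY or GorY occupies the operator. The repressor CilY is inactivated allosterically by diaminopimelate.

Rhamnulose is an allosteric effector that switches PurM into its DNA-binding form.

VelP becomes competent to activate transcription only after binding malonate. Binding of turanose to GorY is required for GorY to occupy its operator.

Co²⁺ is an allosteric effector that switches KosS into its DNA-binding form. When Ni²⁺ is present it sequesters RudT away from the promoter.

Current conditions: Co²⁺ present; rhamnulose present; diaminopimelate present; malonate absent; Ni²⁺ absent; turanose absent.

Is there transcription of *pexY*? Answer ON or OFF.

ON

Malonate is absent, so VelP is inactive.
Diaminopimelate is present, so CilY is inactive.
Co²⁺ is present, so KosS is active.
Turanose is absent, so GorY is inactive.
Rhamnulose is present, so PurM is active.
Ni²⁺ is absent, so RudT is active.
Activator KosS is present, so *pexY* is transcribed.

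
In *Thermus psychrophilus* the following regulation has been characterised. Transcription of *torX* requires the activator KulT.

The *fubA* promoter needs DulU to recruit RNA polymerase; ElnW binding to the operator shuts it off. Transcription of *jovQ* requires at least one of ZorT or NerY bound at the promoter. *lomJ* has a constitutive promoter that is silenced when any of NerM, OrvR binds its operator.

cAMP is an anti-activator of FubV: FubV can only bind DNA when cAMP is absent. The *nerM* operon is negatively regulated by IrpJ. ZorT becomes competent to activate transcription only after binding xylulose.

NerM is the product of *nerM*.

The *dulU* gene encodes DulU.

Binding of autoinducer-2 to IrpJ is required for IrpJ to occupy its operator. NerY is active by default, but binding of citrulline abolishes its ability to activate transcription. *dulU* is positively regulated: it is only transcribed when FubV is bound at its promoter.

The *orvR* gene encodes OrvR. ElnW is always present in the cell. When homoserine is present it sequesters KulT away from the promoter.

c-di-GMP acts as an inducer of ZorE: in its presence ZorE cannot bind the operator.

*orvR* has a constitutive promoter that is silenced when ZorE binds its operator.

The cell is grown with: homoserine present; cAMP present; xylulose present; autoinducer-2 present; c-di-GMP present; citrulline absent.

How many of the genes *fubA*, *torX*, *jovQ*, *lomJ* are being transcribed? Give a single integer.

1

cAMP is present, so FubV is inactive.
Required activator FubV is absent, so *dulU* is not transcribed.
So DulU is not produced.
ElnW is produced constitutively and is active.
With repressor ElnW bound, *fubA* is not transcribed.
→ *fubA* is OFF.
Homoserine is present, so KulT is inactive.
Required activator KulT is absent, so *torX* is not transcribed.
→ *torX* is OFF.
Xylulose is present, so ZorT is active.
Citrulline is absent, so NerY is active.
Activator ZorT is present, so *jovQ* is transcribed.
→ *jovQ* is ON.
Autoinducer-2 is present, so IrpJ is active.
With repressor IrpJ bound, *nerM* is not transcribed.
So NerM is not produced.
c-di-GMP is present, so ZorE is inactive.
With no repressor bound, *orvR* is transcribed.
So OrvR is produced and active.
With repressor OrvR bound, *lomJ* is not transcribed.
→ *lomJ* is OFF.
1 of the 4 genes is transcribed.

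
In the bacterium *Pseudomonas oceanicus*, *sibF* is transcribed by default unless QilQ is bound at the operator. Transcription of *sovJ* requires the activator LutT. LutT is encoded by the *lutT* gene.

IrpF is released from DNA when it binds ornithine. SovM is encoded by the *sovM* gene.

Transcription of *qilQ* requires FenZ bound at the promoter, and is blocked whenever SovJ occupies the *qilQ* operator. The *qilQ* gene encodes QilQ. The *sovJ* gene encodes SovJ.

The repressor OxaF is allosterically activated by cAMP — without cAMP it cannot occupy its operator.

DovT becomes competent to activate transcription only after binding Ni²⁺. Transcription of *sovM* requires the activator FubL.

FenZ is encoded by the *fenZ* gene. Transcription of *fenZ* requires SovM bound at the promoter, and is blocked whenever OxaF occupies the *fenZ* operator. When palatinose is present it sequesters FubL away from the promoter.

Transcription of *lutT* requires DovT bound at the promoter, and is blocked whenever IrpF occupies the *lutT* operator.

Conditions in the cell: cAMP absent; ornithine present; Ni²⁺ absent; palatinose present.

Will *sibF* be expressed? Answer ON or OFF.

ON

Ornithine is present, so IrpF is inactive.
Ni²⁺ is absent, so DovT is inactive.
Required activator DovT is absent, so *lutT* is not transcribed.
So LutT is not produced.
Required activator LutT is absent, so *sovJ* is not transcribed.
So SovJ is not produced.
cAMP is absent, so OxaF is inactive.
Palatinose is present, so FubL is inactive.
Required activator FubL is absent, so *sovM* is not transcribed.
So SovM is not produced.
Required activator SovM is absent, so *fenZ* is not transcribed.
So FenZ is not produced.
Required activator FenZ is absent, so *qilQ* is not transcribed.
So QilQ is not produced.
With no repressor bound, *sibF* is transcribed.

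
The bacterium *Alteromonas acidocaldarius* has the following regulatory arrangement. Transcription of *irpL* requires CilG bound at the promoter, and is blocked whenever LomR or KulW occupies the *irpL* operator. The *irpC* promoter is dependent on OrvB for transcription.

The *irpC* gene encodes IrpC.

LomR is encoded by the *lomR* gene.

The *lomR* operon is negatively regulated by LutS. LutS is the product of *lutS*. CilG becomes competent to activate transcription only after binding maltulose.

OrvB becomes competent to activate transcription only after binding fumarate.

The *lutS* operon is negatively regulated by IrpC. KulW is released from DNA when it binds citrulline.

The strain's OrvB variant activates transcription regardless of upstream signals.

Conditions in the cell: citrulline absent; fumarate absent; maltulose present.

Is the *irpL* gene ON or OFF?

OFF

OrvB is constitutively active in this strain.
No repressor is bound and OrvB is active, so *irpC* is transcribed.
So IrpC is produced and active.
With repressor IrpC bound, *lutS* is not transcribed.
So LutS is not produced.
With no repressor bound, *lomR* is transcribed.
So LomR is produced and active.
Maltulose is present, so CilG is active.
Citrulline is absent, so KulW is active.
With repressor LomR bound, *irpL* is not transcribed.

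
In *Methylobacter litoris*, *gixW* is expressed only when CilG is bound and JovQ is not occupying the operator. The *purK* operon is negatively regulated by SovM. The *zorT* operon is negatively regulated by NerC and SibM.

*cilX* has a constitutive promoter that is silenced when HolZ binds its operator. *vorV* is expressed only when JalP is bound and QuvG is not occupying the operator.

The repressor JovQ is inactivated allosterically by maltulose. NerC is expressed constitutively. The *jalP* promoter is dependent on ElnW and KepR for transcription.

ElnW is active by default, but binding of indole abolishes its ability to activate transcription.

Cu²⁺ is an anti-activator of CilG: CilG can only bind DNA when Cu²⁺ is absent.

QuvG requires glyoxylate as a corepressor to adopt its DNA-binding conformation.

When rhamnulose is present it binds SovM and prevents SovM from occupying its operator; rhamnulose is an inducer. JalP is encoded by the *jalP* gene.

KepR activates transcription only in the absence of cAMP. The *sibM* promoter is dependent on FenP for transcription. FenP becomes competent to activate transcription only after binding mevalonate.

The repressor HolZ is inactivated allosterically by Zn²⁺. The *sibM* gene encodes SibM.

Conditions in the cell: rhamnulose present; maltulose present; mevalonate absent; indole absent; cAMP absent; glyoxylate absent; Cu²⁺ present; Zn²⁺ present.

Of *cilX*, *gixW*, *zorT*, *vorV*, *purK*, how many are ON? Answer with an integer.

3

Zn²⁺ is present, so HolZ is inactive.
With no repressor bound, *cilX* is transcribed.
→ *cilX* is ON.
Cu²⁺ is present, so CilG is inactive.
Maltulose is present, so JovQ is inactive.
Required activator CilG is absent, so *gixW* is not transcribed.
→ *gixW* is OFF.
NerC is produced constitutively and is active.
Mevalonate is absent, so FenP is inactive.
Required activator FenP is absent, so *sibM* is not transcribed.
So SibM is not produced.
With repressor NerC bound, *zorT* is not transcribed.
→ *zorT* is OFF.
Indole is absent, so ElnW is active.
cAMP is absent, so KepR is active.
No repressor is bound and ElnW and KepR are active, so *jalP* is transcribed.
So JalP is produced and active.
Glyoxylate is absent, so QuvG is inactive.
No repressor is bound and JalP is active, so *vorV* is transcribed.
→ *vorV* is ON.
Rhamnulose is present, so SovM is inactive.
With no repressor bound, *purK* is transcribed.
→ *purK* is ON.
3 of the 5 genes are transcribed.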